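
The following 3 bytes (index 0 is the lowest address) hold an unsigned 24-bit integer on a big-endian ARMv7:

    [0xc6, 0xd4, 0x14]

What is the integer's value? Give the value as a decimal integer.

13030420

In big-endian order the high byte comes first in memory.
The bytes are already most-significant first: 0xC6D414.
0xC6D414 = 13030420.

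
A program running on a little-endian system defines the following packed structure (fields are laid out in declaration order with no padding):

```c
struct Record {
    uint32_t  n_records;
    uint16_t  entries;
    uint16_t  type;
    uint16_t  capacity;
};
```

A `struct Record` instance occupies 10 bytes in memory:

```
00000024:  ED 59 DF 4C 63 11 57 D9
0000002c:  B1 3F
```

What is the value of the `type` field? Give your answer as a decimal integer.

55639

`type` follows `n_records` (4 B), `entries` (2 B), so it starts at offset 4 + 2 = 6 and occupies 2 bytes.
Bytes at offsets 6..7: 57 D9.
In little-endian order the low byte comes first in memory.
Reassemble most-significant byte first: D9 57 → 0xD957.
0xD957 = 55639.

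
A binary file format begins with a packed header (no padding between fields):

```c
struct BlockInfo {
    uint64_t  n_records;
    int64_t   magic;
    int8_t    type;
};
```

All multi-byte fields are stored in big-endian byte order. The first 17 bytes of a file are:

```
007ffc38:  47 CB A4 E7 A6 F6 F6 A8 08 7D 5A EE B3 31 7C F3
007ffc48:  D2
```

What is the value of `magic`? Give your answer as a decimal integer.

611745105647336691

`magic` follows `n_records` (8 bytes), so it starts at byte offset 8 and occupies 8 bytes.
Bytes at offsets 8..15: 08 7D 5A EE B3 31 7C F3.
In big-endian order the high byte comes first in memory.
The bytes are already most-significant first: 0x087D5AEEB3317CF3.
0x087D5AEEB3317CF3 = 611745105647336691.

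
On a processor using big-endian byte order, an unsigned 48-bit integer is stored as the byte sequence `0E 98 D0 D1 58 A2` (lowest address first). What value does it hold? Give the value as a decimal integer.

In big-endian order the high byte comes first in memory.
The bytes are already most-significant first: 0x0E98D0D158A2.
0x0E98D0D158A2 = 16049501198498.

16049501198498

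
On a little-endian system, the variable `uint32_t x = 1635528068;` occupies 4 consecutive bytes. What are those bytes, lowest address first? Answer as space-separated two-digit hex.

84 2D 7C 61

1635528068 in hexadecimal, padded to 32 bits, is 0x617C2D84.
Split into bytes (most-significant first): 61 7C 2D 84.
Little-endian stores the least-significant byte at the lowest address.
So at ascending addresses the bytes are 84 2D 7C 61.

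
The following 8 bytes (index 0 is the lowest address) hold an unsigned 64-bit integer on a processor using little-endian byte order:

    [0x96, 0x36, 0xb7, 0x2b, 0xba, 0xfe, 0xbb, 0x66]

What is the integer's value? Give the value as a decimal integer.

7402790488064341654

In little-endian order the low byte comes first in memory.
Reassemble most-significant byte first: 66 BB FE BA 2B B7 36 96 → 0x66BBFEBA2BB73696.
0x66BBFEBA2BB73696 = 7402790488064341654.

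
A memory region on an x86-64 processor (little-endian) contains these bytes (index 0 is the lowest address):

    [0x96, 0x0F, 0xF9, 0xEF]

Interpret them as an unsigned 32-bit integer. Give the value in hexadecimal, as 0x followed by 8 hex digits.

0xEFF90F96

Little-endian: lowest address holds the least-significant byte.
Reassemble most-significant byte first: EF F9 0F 96 → 0xEFF90F96.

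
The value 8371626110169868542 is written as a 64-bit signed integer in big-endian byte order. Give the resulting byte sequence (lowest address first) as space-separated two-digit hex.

8371626110169868542 in hexadecimal, padded to 64 bits, is 0x742DFD97A90F68FE.
Split into bytes (most-significant first): 74 2D FD 97 A9 0F 68 FE.
Big-endian stores the most-significant byte at the lowest address.
So the memory order matches the most-significant-first order: 74 2D FD 97 A9 0F 68 FE.

74 2D FD 97 A9 0F 68 FE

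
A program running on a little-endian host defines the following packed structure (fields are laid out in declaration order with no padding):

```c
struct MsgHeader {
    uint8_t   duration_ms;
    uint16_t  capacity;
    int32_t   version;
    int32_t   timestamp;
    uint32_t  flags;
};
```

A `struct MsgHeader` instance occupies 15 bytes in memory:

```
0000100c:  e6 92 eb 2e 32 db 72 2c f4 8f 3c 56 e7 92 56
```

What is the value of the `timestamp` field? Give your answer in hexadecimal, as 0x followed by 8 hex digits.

`timestamp` follows `duration_ms` (1 B), `capacity` (2 B), `version` (4 B), so it starts at offset 1 + 2 + 4 = 7 and occupies 4 bytes.
Bytes at offsets 7..10: 2C F4 8F 3C.
Little-endian stores the least-significant byte at the lowest address.
Reassemble most-significant byte first: 3C 8F F4 2C → 0x3C8FF42C.

0x3C8FF42C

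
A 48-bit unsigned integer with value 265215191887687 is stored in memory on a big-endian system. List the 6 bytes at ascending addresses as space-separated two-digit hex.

265215191887687 in hexadecimal, padded to 48 bits, is 0xF136394D2F47.
Split into bytes (most-significant first): F1 36 39 4D 2F 47.
Big-endian stores the most-significant byte at the lowest address.
So the memory order matches the most-significant-first order: F1 36 39 4D 2F 47.

F1 36 39 4D 2F 47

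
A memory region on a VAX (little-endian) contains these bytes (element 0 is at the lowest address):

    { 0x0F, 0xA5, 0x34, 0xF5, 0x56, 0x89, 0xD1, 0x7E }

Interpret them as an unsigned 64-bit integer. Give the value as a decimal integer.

In little-endian order the low byte comes first in memory.
Reassemble most-significant byte first: 7E D1 89 56 F5 34 A5 0F → 0x7ED18956F534A50F.
0x7ED18956F534A50F = 9138236125485507855.

9138236125485507855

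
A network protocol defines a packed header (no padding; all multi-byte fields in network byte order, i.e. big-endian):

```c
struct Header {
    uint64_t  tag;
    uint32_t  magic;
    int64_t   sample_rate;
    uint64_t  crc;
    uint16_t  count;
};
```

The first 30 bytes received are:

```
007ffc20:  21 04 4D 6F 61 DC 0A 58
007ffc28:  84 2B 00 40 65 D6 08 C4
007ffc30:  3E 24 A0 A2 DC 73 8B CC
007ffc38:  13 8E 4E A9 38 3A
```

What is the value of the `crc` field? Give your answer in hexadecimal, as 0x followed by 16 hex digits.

0xDC738BCC138E4EA9

`crc` follows `tag` (8 B), `magic` (4 B), `sample_rate` (8 B), so it starts at offset 8 + 4 + 8 = 20 and occupies 8 bytes.
Bytes at offsets 20..27: DC 73 8B CC 13 8E 4E A9.
In big-endian order the high byte comes first in memory.
The bytes are already most-significant first: 0xDC738BCC138E4EA9.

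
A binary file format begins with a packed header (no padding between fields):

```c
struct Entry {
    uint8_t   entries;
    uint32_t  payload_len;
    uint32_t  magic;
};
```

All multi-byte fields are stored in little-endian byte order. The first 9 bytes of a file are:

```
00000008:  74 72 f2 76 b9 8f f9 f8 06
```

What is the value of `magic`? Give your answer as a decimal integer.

`magic` follows `entries` (1 B), `payload_len` (4 B), so it starts at offset 1 + 4 = 5 and occupies 4 bytes.
Bytes at offsets 5..8: 8F F9 F8 06.
In little-endian order the low byte comes first in memory.
Reassemble most-significant byte first: 06 F8 F9 8F → 0x06F8F98F.
0x06F8F98F = 116980111.

116980111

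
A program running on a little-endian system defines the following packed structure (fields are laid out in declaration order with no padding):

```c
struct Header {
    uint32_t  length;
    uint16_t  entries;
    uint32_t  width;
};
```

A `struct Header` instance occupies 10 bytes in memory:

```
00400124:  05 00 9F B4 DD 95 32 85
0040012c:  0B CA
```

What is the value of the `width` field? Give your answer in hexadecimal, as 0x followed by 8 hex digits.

`width` follows `length` (4 B), `entries` (2 B), so it starts at offset 4 + 2 = 6 and occupies 4 bytes.
Bytes at offsets 6..9: 32 85 0B CA.
Little-endian: lowest address holds the least-significant byte.
Reassemble most-significant byte first: CA 0B 85 32 → 0xCA0B8532.

0xCA0B8532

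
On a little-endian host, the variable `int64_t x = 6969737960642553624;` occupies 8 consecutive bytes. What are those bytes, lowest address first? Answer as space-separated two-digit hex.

18 A7 A7 79 BF 7B B9 60

6969737960642553624 in hexadecimal, padded to 64 bits, is 0x60B97BBF79A7A718.
Split into bytes (most-significant first): 60 B9 7B BF 79 A7 A7 18.
Little-endian: lowest address holds the least-significant byte.
So at ascending addresses the bytes are 18 A7 A7 79 BF 7B B9 60.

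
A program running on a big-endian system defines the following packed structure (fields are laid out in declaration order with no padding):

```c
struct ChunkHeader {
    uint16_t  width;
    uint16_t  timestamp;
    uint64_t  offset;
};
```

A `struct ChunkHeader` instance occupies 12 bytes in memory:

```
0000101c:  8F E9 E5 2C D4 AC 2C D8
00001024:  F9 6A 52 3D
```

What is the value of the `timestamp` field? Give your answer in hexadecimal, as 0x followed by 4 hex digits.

`timestamp` follows `width` (2 bytes), so it starts at byte offset 2 and occupies 2 bytes.
Bytes at offsets 2..3: E5 2C.
Big-endian: lowest address holds the most-significant byte.
The bytes are already most-significant first: 0xE52C.

0xE52C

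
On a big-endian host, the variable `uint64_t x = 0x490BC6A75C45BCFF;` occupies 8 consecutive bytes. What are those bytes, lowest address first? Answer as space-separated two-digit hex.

49 0B C6 A7 5C 45 BC FF

Split into bytes (most-significant first): 49 0B C6 A7 5C 45 BC FF.
Big-endian stores the most-significant byte at the lowest address.
So the memory order matches the most-significant-first order: 49 0B C6 A7 5C 45 BC FF.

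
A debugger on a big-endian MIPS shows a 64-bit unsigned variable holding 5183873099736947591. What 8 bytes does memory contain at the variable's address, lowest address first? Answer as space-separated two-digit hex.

47 F0 D1 1E 6E 86 1B 87

5183873099736947591 in hexadecimal, padded to 64 bits, is 0x47F0D11E6E861B87.
Split into bytes (most-significant first): 47 F0 D1 1E 6E 86 1B 87.
Big-endian: lowest address holds the most-significant byte.
So the memory order matches the most-significant-first order: 47 F0 D1 1E 6E 86 1B 87.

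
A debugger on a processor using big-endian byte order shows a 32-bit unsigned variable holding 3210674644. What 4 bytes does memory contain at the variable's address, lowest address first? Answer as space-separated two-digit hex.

3210674644 in hexadecimal, padded to 32 bits, is 0xBF5F01D4.
Split into bytes (most-significant first): BF 5F 01 D4.
In big-endian order the high byte comes first in memory.
So the memory order matches the most-significant-first order: BF 5F 01 D4.

BF 5F 01 D4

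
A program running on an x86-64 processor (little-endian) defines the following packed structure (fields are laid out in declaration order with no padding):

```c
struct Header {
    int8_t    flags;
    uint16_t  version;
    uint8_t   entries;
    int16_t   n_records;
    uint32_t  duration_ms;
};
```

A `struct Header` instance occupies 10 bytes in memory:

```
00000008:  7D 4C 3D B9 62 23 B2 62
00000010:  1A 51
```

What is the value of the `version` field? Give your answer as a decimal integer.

`version` follows `flags` (1 byte), so it starts at byte offset 1 and occupies 2 bytes.
Bytes at offsets 1..2: 4C 3D.
Little-endian: lowest address holds the least-significant byte.
Reassemble most-significant byte first: 3D 4C → 0x3D4C.
0x3D4C = 15692.

15692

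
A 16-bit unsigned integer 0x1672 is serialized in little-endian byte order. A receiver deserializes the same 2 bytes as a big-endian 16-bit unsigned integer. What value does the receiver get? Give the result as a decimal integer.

29206

Stored little-endian, the bytes at ascending addresses are 72 16.
Read back as big-endian, the last byte is least significant, giving 0x7216.
0x7216 = 29206.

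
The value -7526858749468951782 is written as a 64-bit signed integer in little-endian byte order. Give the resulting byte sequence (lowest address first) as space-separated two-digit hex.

Two's complement of -7526858749468951782 in 64 bits: 7526858749468951782 = 0x6874C62754A344E6; invert → 0x978B39D8AB5CBB19; add 1 → 0x978B39D8AB5CBB1A.
Split into bytes (most-significant first): 97 8B 39 D8 AB 5C BB 1A.
Little-endian: lowest address holds the least-significant byte.
So at ascending addresses the bytes are 1A BB 5C AB D8 39 8B 97.

1A BB 5C AB D8 39 8B 97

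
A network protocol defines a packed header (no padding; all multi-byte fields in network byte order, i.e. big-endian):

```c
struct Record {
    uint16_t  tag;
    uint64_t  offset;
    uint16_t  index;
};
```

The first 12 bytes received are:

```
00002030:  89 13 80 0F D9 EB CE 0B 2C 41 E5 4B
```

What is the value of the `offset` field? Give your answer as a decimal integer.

9227833768302816321

`offset` follows `tag` (2 bytes), so it starts at byte offset 2 and occupies 8 bytes.
Bytes at offsets 2..9: 80 0F D9 EB CE 0B 2C 41.
Big-endian: lowest address holds the most-significant byte.
The bytes are already most-significant first: 0x800FD9EBCE0B2C41.
0x800FD9EBCE0B2C41 = 9227833768302816321.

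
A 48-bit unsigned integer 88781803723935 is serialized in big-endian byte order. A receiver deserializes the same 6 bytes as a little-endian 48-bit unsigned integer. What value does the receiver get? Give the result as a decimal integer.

88781803723935 in 48-bit hexadecimal is 0x50BF1FDF9C9F.
Stored big-endian, the bytes at ascending addresses are 50 BF 1F DF 9C 9F.
Read back as little-endian, the first byte is least significant, giving 0x9F9CDF1FBF50.
0x9F9CDF1FBF50 = 175496107114320.

175496107114320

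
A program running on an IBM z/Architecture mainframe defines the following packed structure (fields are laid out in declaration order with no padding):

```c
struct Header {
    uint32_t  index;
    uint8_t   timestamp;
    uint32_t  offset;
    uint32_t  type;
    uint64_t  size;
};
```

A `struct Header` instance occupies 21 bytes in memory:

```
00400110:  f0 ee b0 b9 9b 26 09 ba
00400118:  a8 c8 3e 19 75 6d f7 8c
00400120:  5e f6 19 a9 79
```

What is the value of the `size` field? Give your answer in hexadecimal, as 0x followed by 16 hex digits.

0x6DF78C5EF619A979

`size` follows `index` (4 B), `timestamp` (1 B), `offset` (4 B), `type` (4 B), so it starts at offset 4 + 1 + 4 + 4 = 13 and occupies 8 bytes.
Bytes at offsets 13..20: 6D F7 8C 5E F6 19 A9 79.
Big-endian: lowest address holds the most-significant byte.
The bytes are already most-significant first: 0x6DF78C5EF619A979.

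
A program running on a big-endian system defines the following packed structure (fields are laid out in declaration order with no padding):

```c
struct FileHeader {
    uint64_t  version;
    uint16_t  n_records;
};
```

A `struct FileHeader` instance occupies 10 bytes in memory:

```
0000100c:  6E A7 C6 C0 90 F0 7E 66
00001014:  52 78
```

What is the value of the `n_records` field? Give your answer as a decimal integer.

`n_records` follows `version` (8 bytes), so it starts at byte offset 8 and occupies 2 bytes.
Bytes at offsets 8..9: 52 78.
Big-endian stores the most-significant byte at the lowest address.
The bytes are already most-significant first: 0x5278.
0x5278 = 21112.

21112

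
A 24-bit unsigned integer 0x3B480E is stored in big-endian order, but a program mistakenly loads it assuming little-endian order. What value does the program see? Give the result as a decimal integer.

935995

Stored big-endian, the bytes at ascending addresses are 3B 48 0E.
Read back as little-endian, the first byte is least significant, giving 0x0E483B.
0x0E483B = 935995.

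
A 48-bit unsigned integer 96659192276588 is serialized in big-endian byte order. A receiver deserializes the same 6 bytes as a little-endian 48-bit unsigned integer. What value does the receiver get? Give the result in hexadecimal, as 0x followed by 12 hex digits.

0x6CE6D138E957

96659192276588 in 48-bit hexadecimal is 0x57E938D1E66C.
Stored big-endian, the bytes at ascending addresses are 57 E9 38 D1 E6 6C.
Read back as little-endian, the first byte is least significant, giving 0x6CE6D138E957.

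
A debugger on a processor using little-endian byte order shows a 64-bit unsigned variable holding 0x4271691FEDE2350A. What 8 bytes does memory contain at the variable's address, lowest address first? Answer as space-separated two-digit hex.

0A 35 E2 ED 1F 69 71 42

Split into bytes (most-significant first): 42 71 69 1F ED E2 35 0A.
Little-endian: lowest address holds the least-significant byte.
So at ascending addresses the bytes are 0A 35 E2 ED 1F 69 71 42.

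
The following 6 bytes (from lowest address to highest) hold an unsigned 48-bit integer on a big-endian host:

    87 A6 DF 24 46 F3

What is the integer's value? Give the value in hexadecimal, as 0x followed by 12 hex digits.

Big-endian stores the most-significant byte at the lowest address.
The bytes are already most-significant first: 0x87A6DF2446F3.

0x87A6DF2446F3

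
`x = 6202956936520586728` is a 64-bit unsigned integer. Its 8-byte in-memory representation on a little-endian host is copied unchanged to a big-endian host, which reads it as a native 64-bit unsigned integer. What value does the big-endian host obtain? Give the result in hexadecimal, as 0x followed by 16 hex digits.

6202956936520586728 in 64-bit hexadecimal is 0x56155478165AD5E8.
Stored little-endian, the bytes at ascending addresses are E8 D5 5A 16 78 54 15 56.
Read back as big-endian, the last byte is least significant, giving 0xE8D55A1678541556.

0xE8D55A1678541556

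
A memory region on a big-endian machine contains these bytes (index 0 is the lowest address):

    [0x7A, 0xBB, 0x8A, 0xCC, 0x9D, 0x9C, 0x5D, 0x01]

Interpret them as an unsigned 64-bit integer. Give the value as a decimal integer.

In big-endian order the high byte comes first in memory.
The bytes are already most-significant first: 0x7ABB8ACC9D9C5D01.
0x7ABB8ACC9D9C5D01 = 8843814904694332673.

8843814904694332673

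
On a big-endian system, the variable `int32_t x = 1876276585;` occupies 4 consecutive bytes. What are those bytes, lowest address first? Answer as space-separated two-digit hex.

1876276585 in hexadecimal, padded to 32 bits, is 0x6FD5B569.
Split into bytes (most-significant first): 6F D5 B5 69.
In big-endian order the high byte comes first in memory.
So the memory order matches the most-significant-first order: 6F D5 B5 69.

6F D5 B5 69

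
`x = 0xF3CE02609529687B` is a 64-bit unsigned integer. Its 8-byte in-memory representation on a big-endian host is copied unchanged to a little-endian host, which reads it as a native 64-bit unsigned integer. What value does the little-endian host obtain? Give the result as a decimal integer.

8892403185780707059

Stored big-endian, the bytes at ascending addresses are F3 CE 02 60 95 29 68 7B.
Read back as little-endian, the first byte is least significant, giving 0x7B6829956002CEF3.
0x7B6829956002CEF3 = 8892403185780707059.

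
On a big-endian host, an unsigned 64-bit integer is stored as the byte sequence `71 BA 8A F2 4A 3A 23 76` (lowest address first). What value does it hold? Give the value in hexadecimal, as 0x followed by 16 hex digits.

Big-endian stores the most-significant byte at the lowest address.
The bytes are already most-significant first: 0x71BA8AF24A3A2376.

0x71BA8AF24A3A2376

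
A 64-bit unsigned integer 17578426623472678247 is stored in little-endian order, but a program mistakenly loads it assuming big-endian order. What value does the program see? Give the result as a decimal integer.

7472979396414796787

17578426623472678247 in 64-bit hexadecimal is 0xF3F31DE12A5BB567.
Stored little-endian, the bytes at ascending addresses are 67 B5 5B 2A E1 1D F3 F3.
Read back as big-endian, the last byte is least significant, giving 0x67B55B2AE11DF3F3.
0x67B55B2AE11DF3F3 = 7472979396414796787.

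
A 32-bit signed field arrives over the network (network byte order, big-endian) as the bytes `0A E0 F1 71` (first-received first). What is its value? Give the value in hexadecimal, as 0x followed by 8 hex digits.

0x0AE0F171

Big-endian: lowest address holds the most-significant byte.
The bytes are already most-significant first: 0x0AE0F171.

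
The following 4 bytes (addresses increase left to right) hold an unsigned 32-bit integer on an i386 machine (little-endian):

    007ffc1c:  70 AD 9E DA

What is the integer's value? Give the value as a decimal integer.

Little-endian stores the least-significant byte at the lowest address.
Reassemble most-significant byte first: DA 9E AD 70 → 0xDA9EAD70.
0xDA9EAD70 = 3667832176.

3667832176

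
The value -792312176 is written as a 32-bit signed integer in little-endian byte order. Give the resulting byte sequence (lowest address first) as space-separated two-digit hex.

Two's complement of -792312176 in 32 bits: 792312176 = 0x2F39B970; invert → 0xD0C6468F; add 1 → 0xD0C64690.
Split into bytes (most-significant first): D0 C6 46 90.
In little-endian order the low byte comes first in memory.
So at ascending addresses the bytes are 90 46 C6 D0.

90 46 C6 D0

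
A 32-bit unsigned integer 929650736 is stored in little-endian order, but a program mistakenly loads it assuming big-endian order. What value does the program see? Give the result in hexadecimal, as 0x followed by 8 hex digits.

0x30586937

929650736 in 32-bit hexadecimal is 0x37695830.
Stored little-endian, the bytes at ascending addresses are 30 58 69 37.
Read back as big-endian, the last byte is least significant, giving 0x30586937.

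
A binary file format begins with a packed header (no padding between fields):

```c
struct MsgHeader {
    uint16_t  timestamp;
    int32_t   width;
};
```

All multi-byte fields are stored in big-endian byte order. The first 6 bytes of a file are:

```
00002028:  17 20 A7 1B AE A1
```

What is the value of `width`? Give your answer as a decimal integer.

`width` follows `timestamp` (2 bytes), so it starts at byte offset 2 and occupies 4 bytes.
Bytes at offsets 2..5: A7 1B AE A1.
Big-endian: lowest address holds the most-significant byte.
The bytes are already most-significant first: 0xA71BAEA1.
Top bit is set, so as a signed 32-bit value this is 0xA71BAEA1 − 2^32 = -1491358047.

-1491358047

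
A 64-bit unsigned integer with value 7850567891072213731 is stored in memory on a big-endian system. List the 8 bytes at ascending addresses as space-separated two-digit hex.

6C F2 D1 E7 20 72 62 E3

7850567891072213731 in hexadecimal, padded to 64 bits, is 0x6CF2D1E7207262E3.
Split into bytes (most-significant first): 6C F2 D1 E7 20 72 62 E3.
In big-endian order the high byte comes first in memory.
So the memory order matches the most-significant-first order: 6C F2 D1 E7 20 72 62 E3.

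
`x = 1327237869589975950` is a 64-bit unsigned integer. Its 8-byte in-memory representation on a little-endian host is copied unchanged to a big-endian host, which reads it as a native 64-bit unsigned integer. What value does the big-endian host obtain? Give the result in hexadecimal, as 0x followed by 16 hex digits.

1327237869589975950 in 64-bit hexadecimal is 0x126B4BCF755B538E.
Stored little-endian, the bytes at ascending addresses are 8E 53 5B 75 CF 4B 6B 12.
Read back as big-endian, the last byte is least significant, giving 0x8E535B75CF4B6B12.

0x8E535B75CF4B6B12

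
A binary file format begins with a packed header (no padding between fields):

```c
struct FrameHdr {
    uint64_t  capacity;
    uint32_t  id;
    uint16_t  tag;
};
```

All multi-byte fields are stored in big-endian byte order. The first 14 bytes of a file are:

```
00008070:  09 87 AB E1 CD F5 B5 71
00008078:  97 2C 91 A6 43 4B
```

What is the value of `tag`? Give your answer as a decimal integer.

17227

`tag` follows `capacity` (8 B), `id` (4 B), so it starts at offset 8 + 4 = 12 and occupies 2 bytes.
Bytes at offsets 12..13: 43 4B.
Big-endian: lowest address holds the most-significant byte.
The bytes are already most-significant first: 0x434B.
0x434B = 17227.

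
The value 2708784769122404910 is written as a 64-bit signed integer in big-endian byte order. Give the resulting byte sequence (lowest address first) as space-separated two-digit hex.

25 97 89 65 50 87 8A 2E

2708784769122404910 in hexadecimal, padded to 64 bits, is 0x2597896550878A2E.
Split into bytes (most-significant first): 25 97 89 65 50 87 8A 2E.
Big-endian stores the most-significant byte at the lowest address.
So the memory order matches the most-significant-first order: 25 97 89 65 50 87 8A 2E.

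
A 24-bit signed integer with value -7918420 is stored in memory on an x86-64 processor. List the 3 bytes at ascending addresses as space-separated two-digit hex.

AC 2C 87

Two's complement of -7918420 in 24 bits: 7918420 = 0x78D354; invert → 0x872CAB; add 1 → 0x872CAC.
Split into bytes (most-significant first): 87 2C AC.
Little-endian: lowest address holds the least-significant byte.
So at ascending addresses the bytes are AC 2C 87.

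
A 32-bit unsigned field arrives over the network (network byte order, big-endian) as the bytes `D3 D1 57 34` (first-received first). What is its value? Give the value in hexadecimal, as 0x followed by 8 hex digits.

Big-endian stores the most-significant byte at the lowest address.
The bytes are already most-significant first: 0xD3D15734.

0xD3D15734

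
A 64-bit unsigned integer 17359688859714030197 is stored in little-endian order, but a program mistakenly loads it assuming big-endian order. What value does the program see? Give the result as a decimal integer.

17359688859714030197 in 64-bit hexadecimal is 0xF0EA010AD68F8A75.
Stored little-endian, the bytes at ascending addresses are 75 8A 8F D6 0A 01 EA F0.
Read back as big-endian, the last byte is least significant, giving 0x758A8FD60A01EAF0.
0x758A8FD60A01EAF0 = 8469740198677310192.

8469740198677310192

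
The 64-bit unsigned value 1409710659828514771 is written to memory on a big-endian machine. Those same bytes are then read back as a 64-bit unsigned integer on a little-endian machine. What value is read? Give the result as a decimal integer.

1409710659828514771 in 64-bit hexadecimal is 0x13904C604B28FFD3.
Stored big-endian, the bytes at ascending addresses are 13 90 4C 60 4B 28 FF D3.
Read back as little-endian, the first byte is least significant, giving 0xD3FF284B604C9013.
0xD3FF284B604C9013 = 15275972765267300371.

15275972765267300371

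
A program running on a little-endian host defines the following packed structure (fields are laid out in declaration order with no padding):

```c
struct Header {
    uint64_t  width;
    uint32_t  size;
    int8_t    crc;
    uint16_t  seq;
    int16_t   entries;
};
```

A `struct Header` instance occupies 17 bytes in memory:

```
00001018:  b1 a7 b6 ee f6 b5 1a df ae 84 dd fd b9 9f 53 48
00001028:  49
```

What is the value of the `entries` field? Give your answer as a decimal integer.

18760

`entries` follows `width` (8 B), `size` (4 B), `crc` (1 B), `seq` (2 B), so it starts at offset 8 + 4 + 1 + 2 = 15 and occupies 2 bytes.
Bytes at offsets 15..16: 48 49.
Little-endian: lowest address holds the least-significant byte.
Reassemble most-significant byte first: 49 48 → 0x4948.
0x4948 = 18760.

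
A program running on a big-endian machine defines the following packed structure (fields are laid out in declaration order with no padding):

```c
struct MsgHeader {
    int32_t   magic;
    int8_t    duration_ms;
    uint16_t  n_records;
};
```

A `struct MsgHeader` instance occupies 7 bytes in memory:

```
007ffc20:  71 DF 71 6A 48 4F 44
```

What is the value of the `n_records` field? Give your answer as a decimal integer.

20292

`n_records` follows `magic` (4 B), `duration_ms` (1 B), so it starts at offset 4 + 1 = 5 and occupies 2 bytes.
Bytes at offsets 5..6: 4F 44.
Big-endian: lowest address holds the most-significant byte.
The bytes are already most-significant first: 0x4F44.
0x4F44 = 20292.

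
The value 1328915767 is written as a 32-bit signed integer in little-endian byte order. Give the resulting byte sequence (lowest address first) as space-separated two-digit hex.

37 A5 35 4F

1328915767 in hexadecimal, padded to 32 bits, is 0x4F35A537.
Split into bytes (most-significant first): 4F 35 A5 37.
Little-endian stores the least-significant byte at the lowest address.
So at ascending addresses the bytes are 37 A5 35 4F.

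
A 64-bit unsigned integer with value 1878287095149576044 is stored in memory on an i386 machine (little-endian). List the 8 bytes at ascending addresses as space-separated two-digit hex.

6C 3F 97 54 29 04 11 1A

1878287095149576044 in hexadecimal, padded to 64 bits, is 0x1A11042954973F6C.
Split into bytes (most-significant first): 1A 11 04 29 54 97 3F 6C.
In little-endian order the low byte comes first in memory.
So at ascending addresses the bytes are 6C 3F 97 54 29 04 11 1A.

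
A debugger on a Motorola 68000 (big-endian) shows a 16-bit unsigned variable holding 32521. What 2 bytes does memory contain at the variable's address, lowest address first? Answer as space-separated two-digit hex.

7F 09

32521 in hexadecimal, padded to 16 bits, is 0x7F09.
Split into bytes (most-significant first): 7F 09.
Big-endian stores the most-significant byte at the lowest address.
So the memory order matches the most-significant-first order: 7F 09.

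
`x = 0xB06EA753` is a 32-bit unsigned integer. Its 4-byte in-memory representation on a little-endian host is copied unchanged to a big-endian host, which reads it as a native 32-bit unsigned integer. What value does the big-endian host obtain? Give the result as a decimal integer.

1403481776

Stored little-endian, the bytes at ascending addresses are 53 A7 6E B0.
Read back as big-endian, the last byte is least significant, giving 0x53A76EB0.
0x53A76EB0 = 1403481776.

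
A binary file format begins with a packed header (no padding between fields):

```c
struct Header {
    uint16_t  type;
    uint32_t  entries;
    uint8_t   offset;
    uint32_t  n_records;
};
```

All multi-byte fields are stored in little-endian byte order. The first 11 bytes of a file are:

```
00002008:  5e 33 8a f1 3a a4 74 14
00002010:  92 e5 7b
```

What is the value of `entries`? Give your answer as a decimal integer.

2755326346

`entries` follows `type` (2 bytes), so it starts at byte offset 2 and occupies 4 bytes.
Bytes at offsets 2..5: 8A F1 3A A4.
Little-endian: lowest address holds the least-significant byte.
Reassemble most-significant byte first: A4 3A F1 8A → 0xA43AF18A.
0xA43AF18A = 2755326346.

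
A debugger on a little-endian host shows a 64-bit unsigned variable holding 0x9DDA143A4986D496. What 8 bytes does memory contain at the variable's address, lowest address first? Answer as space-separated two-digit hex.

Split into bytes (most-significant first): 9D DA 14 3A 49 86 D4 96.
In little-endian order the low byte comes first in memory.
So at ascending addresses the bytes are 96 D4 86 49 3A 14 DA 9D.

96 D4 86 49 3A 14 DA 9D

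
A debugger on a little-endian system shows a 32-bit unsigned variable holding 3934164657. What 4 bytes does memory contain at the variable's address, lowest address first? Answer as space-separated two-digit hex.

3934164657 in hexadecimal, padded to 32 bits, is 0xEA7E96B1.
Split into bytes (most-significant first): EA 7E 96 B1.
Little-endian stores the least-significant byte at the lowest address.
So at ascending addresses the bytes are B1 96 7E EA.

B1 96 7E EA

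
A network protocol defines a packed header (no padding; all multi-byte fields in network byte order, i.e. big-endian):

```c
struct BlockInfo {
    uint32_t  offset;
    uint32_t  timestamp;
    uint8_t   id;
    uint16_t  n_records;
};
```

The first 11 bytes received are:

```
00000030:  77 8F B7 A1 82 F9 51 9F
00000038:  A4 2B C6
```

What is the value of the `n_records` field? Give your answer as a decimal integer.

`n_records` follows `offset` (4 B), `timestamp` (4 B), `id` (1 B), so it starts at offset 4 + 4 + 1 = 9 and occupies 2 bytes.
Bytes at offsets 9..10: 2B C6.
Big-endian stores the most-significant byte at the lowest address.
The bytes are already most-significant first: 0x2BC6.
0x2BC6 = 11206.

11206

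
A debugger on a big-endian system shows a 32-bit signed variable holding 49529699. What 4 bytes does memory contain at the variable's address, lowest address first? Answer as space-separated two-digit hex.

02 F3 C3 63

49529699 in hexadecimal, padded to 32 bits, is 0x02F3C363.
Split into bytes (most-significant first): 02 F3 C3 63.
Big-endian stores the most-significant byte at the lowest address.
So the memory order matches the most-significant-first order: 02 F3 C3 63.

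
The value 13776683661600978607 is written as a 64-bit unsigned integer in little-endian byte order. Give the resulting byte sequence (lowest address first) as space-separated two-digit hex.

AF 76 A7 58 CC 9C 30 BF

13776683661600978607 in hexadecimal, padded to 64 bits, is 0xBF309CCC58A776AF.
Split into bytes (most-significant first): BF 30 9C CC 58 A7 76 AF.
Little-endian stores the least-significant byte at the lowest address.
So at ascending addresses the bytes are AF 76 A7 58 CC 9C 30 BF.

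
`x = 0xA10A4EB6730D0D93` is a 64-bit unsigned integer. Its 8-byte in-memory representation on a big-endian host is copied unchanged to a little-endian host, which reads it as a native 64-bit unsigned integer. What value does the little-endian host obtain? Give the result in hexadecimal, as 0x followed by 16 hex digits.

0x930D0D73B64E0AA1

Stored big-endian, the bytes at ascending addresses are A1 0A 4E B6 73 0D 0D 93.
Read back as little-endian, the first byte is least significant, giving 0x930D0D73B64E0AA1.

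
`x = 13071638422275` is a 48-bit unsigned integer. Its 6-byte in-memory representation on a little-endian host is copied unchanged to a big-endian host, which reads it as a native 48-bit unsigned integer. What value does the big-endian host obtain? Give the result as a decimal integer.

3725304980235

13071638422275 in 48-bit hexadecimal is 0x0BE37A5D6303.
Stored little-endian, the bytes at ascending addresses are 03 63 5D 7A E3 0B.
Read back as big-endian, the last byte is least significant, giving 0x03635D7AE30B.
0x03635D7AE30B = 3725304980235.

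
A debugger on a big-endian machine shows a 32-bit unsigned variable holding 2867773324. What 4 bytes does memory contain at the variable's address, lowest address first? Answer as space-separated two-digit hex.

AA EE BF 8C

2867773324 in hexadecimal, padded to 32 bits, is 0xAAEEBF8C.
Split into bytes (most-significant first): AA EE BF 8C.
In big-endian order the high byte comes first in memory.
So the memory order matches the most-significant-first order: AA EE BF 8C.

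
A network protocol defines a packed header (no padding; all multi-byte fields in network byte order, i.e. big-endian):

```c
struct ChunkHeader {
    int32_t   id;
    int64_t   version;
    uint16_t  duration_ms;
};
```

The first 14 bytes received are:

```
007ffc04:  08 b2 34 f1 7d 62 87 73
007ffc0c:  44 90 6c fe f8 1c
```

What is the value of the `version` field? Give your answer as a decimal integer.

`version` follows `id` (4 bytes), so it starts at byte offset 4 and occupies 8 bytes.
Bytes at offsets 4..11: 7D 62 87 73 44 90 6C FE.
Big-endian: lowest address holds the most-significant byte.
The bytes are already most-significant first: 0x7D62877344906CFE.
0x7D62877344906CFE = 9034932731599940862.

9034932731599940862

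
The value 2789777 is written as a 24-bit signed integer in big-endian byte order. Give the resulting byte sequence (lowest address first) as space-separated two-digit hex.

2A 91 91

2789777 in hexadecimal, padded to 24 bits, is 0x2A9191.
Split into bytes (most-significant first): 2A 91 91.
Big-endian stores the most-significant byte at the lowest address.
So the memory order matches the most-significant-first order: 2A 91 91.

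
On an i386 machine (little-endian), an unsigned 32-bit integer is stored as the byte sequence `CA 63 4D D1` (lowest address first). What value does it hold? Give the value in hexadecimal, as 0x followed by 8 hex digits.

0xD14D63CA

Little-endian: lowest address holds the least-significant byte.
Reassemble most-significant byte first: D1 4D 63 CA → 0xD14D63CA.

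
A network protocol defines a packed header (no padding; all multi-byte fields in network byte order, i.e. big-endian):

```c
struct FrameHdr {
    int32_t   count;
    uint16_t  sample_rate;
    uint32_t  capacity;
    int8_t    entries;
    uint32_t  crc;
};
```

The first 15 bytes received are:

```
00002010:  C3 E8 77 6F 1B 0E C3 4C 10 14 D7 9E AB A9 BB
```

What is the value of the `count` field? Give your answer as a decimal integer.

-1008175249

`count` is the first field, at byte offset 0, occupying 4 bytes.
Bytes at offsets 0..3: C3 E8 77 6F.
In big-endian order the high byte comes first in memory.
The bytes are already most-significant first: 0xC3E8776F.
Top bit is set, so as a signed 32-bit value this is 0xC3E8776F − 2^32 = -1008175249.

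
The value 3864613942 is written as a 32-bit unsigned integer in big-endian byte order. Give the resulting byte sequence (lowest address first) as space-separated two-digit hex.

3864613942 in hexadecimal, padded to 32 bits, is 0xE6595436.
Split into bytes (most-significant first): E6 59 54 36.
In big-endian order the high byte comes first in memory.
So the memory order matches the most-significant-first order: E6 59 54 36.

E6 59 54 36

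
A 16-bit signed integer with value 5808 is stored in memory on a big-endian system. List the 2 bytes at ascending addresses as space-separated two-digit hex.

5808 in hexadecimal, padded to 16 bits, is 0x16B0.
Split into bytes (most-significant first): 16 B0.
Big-endian: lowest address holds the most-significant byte.
So the memory order matches the most-significant-first order: 16 B0.

16 B0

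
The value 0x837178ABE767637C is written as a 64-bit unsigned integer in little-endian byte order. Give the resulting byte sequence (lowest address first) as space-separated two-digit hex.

7C 63 67 E7 AB 78 71 83

Split into bytes (most-significant first): 83 71 78 AB E7 67 63 7C.
Little-endian stores the least-significant byte at the lowest address.
So at ascending addresses the bytes are 7C 63 67 E7 AB 78 71 83.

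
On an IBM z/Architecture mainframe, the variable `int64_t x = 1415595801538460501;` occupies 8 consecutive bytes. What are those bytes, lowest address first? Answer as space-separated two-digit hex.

13 A5 34 E1 A0 3B FB 55

1415595801538460501 in hexadecimal, padded to 64 bits, is 0x13A534E1A03BFB55.
Split into bytes (most-significant first): 13 A5 34 E1 A0 3B FB 55.
Big-endian stores the most-significant byte at the lowest address.
So the memory order matches the most-significant-first order: 13 A5 34 E1 A0 3B FB 55.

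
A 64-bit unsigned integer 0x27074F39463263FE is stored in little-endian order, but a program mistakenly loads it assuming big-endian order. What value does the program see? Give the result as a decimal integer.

18330550185518630695

Stored little-endian, the bytes at ascending addresses are FE 63 32 46 39 4F 07 27.
Read back as big-endian, the last byte is least significant, giving 0xFE633246394F0727.
0xFE633246394F0727 = 18330550185518630695.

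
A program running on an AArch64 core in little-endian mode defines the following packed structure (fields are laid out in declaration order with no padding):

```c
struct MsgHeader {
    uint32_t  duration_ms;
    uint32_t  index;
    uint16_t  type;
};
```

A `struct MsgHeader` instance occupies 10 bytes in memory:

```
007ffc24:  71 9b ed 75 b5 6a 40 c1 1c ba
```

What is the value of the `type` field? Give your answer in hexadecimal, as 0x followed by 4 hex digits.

`type` follows `duration_ms` (4 B), `index` (4 B), so it starts at offset 4 + 4 = 8 and occupies 2 bytes.
Bytes at offsets 8..9: 1C BA.
Little-endian stores the least-significant byte at the lowest address.
Reassemble most-significant byte first: BA 1C → 0xBA1C.

0xBA1C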